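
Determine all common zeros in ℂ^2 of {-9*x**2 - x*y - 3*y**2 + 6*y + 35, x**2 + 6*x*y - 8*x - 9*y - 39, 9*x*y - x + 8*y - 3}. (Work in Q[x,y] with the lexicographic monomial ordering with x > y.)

{(-1, -2)}

Compute a lex Gröbner basis by Buchberger's algorithm.
f_1 = -9*x**2 - x*y - 3*y**2 + 6*y + 35, LT = x**2.
f_2 = x**2 + 6*x*y - 8*x - 9*y - 39, LT = x**2.
f_3 = 9*x*y - x + 8*y - 3, LT = x*y.

S(f_1,f_2): lcm = x**2. S = -53/9*x*y + 8*x + 1/3*y**2 + 25/3*y + 316/9.
  reduce S modulo (f_1, f_2, f_3):
  remainder 595/81*x + 1/3*y**2 + 1099/81*y + 895/27 ≠ 0; add h_4 = 595/81*x + 1/3*y**2 + 1099/81*y + 895/27 to the basis.

S(f_1,f_3): lcm = x**2*y. S = 1/9*x**2 + 1/9*x*y**2 - 8/9*x*y + 1/3*x + 1/3*y**3 - 2/3*y**2 - 35/9*y.
  reduce S modulo (f_1, f_2, f_3, h_4):
  remainder 1/3*y**3 - 39188/48195*y**2 - 2617/765*y - 8894/9639 ≠ 0; add h_5 = 1/3*y**3 - 39188/48195*y**2 - 2617/765*y - 8894/9639 to the basis.

S(f_2,f_3): lcm = x**2*y. S = 1/9*x**2 + 6*x*y**2 - 80/9*x*y + 1/3*x - 9*y**2 - 39*y.
  reduce S modulo (f_1, f_2, f_3, h_4, h_5):
  remainder -25604/1785*y**2 - 21827/765*y + 334/1071 ≠ 0; add h_6 = -25604/1785*y**2 - 21827/765*y + 334/1071 to the basis.

S(f_1,h_4): lcm = x**2. S = -27/595*x*y**2 - 1328/765*x*y - 537/119*x + 1/3*y**2 - 2/3*y - 35/9.
  reduce S modulo (f_1, f_2, f_3, h_4, h_5, h_6):
  remainder 7518653/896140*y + 7518653/448070 ≠ 0; add h_7 = 7518653/896140*y + 7518653/448070 to the basis.

The other S-polynomials (S(f_2,h_4), S(f_3,h_4), S(f_1,h_5), S(f_2,h_5), S(f_3,h_5), S(h_4,h_5), S(f_1,h_6), S(f_2,h_6), S(f_3,h_6), S(h_4,h_6), S(h_5,h_6), S(f_1,h_7), S(f_2,h_7), S(f_3,h_7), S(h_4,h_7), S(h_5,h_7), S(h_6,h_7)) all reduce to 0 modulo the current basis, so we have a Gröbner basis.
Inter-reduce: drop elements whose leading term is divisible by another's, tail-reduce, and make monic.
Reduced Gröbner basis: {x + 1, y + 2}.

From the last basis element, y + 2 = 0, so y takes values in {-2}. Each choice, substituted upward through the basis, yields the corresponding point(s) of the solution set.
  y = -2: the earlier basis element becomes x + 1 = 0, giving x = -1 — point (-1, -2).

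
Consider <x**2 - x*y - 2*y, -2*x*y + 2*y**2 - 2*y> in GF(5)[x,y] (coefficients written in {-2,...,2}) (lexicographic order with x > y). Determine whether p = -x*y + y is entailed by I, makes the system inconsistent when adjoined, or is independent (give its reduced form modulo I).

-x*y + y lies in I (it reduces to 0).

First compute the reduced Gröbner basis of I by Buchberger's algorithm.
f_1 = x**2 - x*y - 2*y, LT = x**2.
f_2 = -2*x*y + 2*y**2 - 2*y, LT = x*y.

S(f_1,f_2): lcm = x**2*y. S = -x*y - 2*y**2.
  reduce S modulo (f_1, f_2):
  remainder 2*y**2 + y ≠ 0; add h_3 = 2*y**2 + y to the basis.

The other S-polynomials (S(f_1,h_3), S(f_2,h_3)) all reduce to 0 modulo the current basis, so we have a Gröbner basis.
Inter-reduce: drop elements whose leading term is divisible by another's, tail-reduce, and make monic.
Reduced Gröbner basis: {x**2 + 2*y, x*y - y, y**2 - 2*y}.
Label its elements g_1 = x**2 + 2*y, g_2 = x*y - y, g_3 = y**2 - 2*y.

Reduce p = -x*y + y modulo G:
  leading term x*y: subtract (-1)·g_2 from -x*y + y → 0
  normal form = 0.
Since the normal form is 0, p ∈ I.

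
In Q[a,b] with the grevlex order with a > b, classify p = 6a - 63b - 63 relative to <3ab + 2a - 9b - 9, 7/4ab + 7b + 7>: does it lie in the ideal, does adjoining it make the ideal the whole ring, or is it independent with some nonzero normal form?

First compute the reduced Gröbner basis of I by Buchberger's algorithm.
f_1 = 3ab + 2a - 9b - 9, LT = ab.
f_2 = 7/4ab + 7b + 7, LT = ab.

S(f_1,f_2): lcm = ab. S = 2/3a - 7b - 7.
  leading term a: no divisor's leading term divides it; move 2/3a to the remainder.
  leading term b: no divisor's leading term divides it; move -7b to the remainder.
  leading term 1: no divisor's leading term divides it; move -7 to the remainder.
  remainder 2/3a - 7b - 7 ≠ 0; add h_3 = 2/3a - 7b - 7 to the basis.

S(f_1,h_3): lcm = ab. S = 21/2b^2 + 2/3a + 15/2b - 3.
  leading term b^2: no divisor's leading term divides it; move 21/2b^2 to the remainder.
  leading term a: subtract (1)·h_3 from 2/3a + 15/2b - 3 → 29/2b + 4
  leading term b: no divisor's leading term divides it; move 29/2b to the remainder.
  leading term 1: no divisor's leading term divides it; move 4 to the remainder.
  remainder 21/2b^2 + 29/2b + 4 ≠ 0; add h_4 = 21/2b^2 + 29/2b + 4 to the basis.

The other S-polynomials (S(f_2,h_3), S(f_1,h_4), S(f_2,h_4), S(h_3,h_4)) all reduce to 0 modulo the current basis, so we have a Gröbner basis.
Inter-reduce: drop elements whose leading term is divisible by another's, tail-reduce, and make monic.
Reduced Gröbner basis: {b^2 + 29/21b + 8/21, a - 21/2b - 21/2}.
Label its elements g_1 = b^2 + 29/21b + 8/21, g_2 = a - 21/2b - 21/2.

Reduce p = 6a - 63b - 63 modulo G:
  leading term a: subtract (6)·g_2 from 6a - 63b - 63 → 0
  normal form = 0.
Since the normal form is 0, p ∈ I.

6a - 63b - 63 lies in I (it reduces to 0).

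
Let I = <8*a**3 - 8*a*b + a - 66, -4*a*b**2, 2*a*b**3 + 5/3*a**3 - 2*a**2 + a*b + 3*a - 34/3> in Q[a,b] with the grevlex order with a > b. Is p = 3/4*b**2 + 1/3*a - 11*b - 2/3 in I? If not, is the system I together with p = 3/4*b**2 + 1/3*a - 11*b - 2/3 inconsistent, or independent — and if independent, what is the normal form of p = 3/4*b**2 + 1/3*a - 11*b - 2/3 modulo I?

3/4*b**2 + 1/3*a - 11*b - 2/3 lies in I (it reduces to 0).

First compute the reduced Gröbner basis of I by Buchberger's algorithm.
f_1 = 8*a**3 - 8*a*b + a - 66, LT = a**3.
f_2 = -4*a*b**2, LT = a*b**2.
f_3 = 2*a*b**3 + 5/3*a**3 - 2*a**2 + a*b + 3*a - 34/3, LT = a*b**3.

S(f_1,f_2): lcm = a**3*b**2. S = -a*b**3 + 1/8*a*b**2 - 33/4*b**2.
  reduce S modulo (f_1, f_2, f_3):
  remainder -33/4*b**2 ≠ 0; add h_4 = -33/4*b**2 to the basis.

S(f_1,f_3): lcm = a**3*b**3. S = -5/6*a**5 - a*b**4 + a**4 - 1/2*a**3*b + 1/8*a*b**3 - 3/2*a**3 - 33/4*b**3 + 17/3*a**2.
  reduce S modulo (f_1, f_2, f_3, h_4):
  remainder a**2*b - 4/3*a**2 - 59/48*a*b + 3235/384*a - 11*b - 737/64 ≠ 0; add h_5 = a**2*b - 4/3*a**2 - 59/48*a*b + 3235/384*a - 11*b - 737/64 to the basis.

S(f_2,f_3): lcm = a*b**3. S = -5/6*a**3 + a**2 - 1/2*a*b - 3/2*a + 17/3.
  reduce S modulo (f_1, f_2, f_3, h_4, h_5):
  remainder a**2 - 4/3*a*b - 67/48*a - 29/24 ≠ 0; add h_6 = a**2 - 4/3*a*b - 67/48*a - 29/24 to the basis.

S(f_1,h_5): lcm = a**3*b. S = 4/3*a**3 + 59/48*a**2*b - a*b**2 - 3235/384*a**2 + 89/8*a*b + 737/64*a - 33/4*b.
  reduce S modulo (f_1, f_2, f_3, h_4, h_5, h_6):
  remainder 34019/6912*a*b - 234391/27648*a + 253/48*b + 234391/13824 ≠ 0; add h_7 = 34019/6912*a*b - 234391/27648*a + 253/48*b + 234391/13824 to the basis.

S(f_2,h_5): lcm = a**2*b**2. S = 4/3*a**2*b + 59/48*a*b**2 - 3235/384*a*b + 11*b**2 + 737/64*b.
  reduce S modulo (f_1, f_2, f_3, h_4, h_5, h_6, h_7):
  remainder -284890919/17417728*a + 67299243/2177216*b + 284890919/8708864 ≠ 0; add h_8 = -284890919/17417728*a + 67299243/2177216*b + 284890919/8708864 to the basis.

S(f_3,h_5): lcm = a**2*b**3. S = 5/6*a**4 + 4/3*a**2*b**2 + 59/48*a*b**3 - a**3 + 1/2*a**2*b - 3235/384*a*b**2 + 11*b**3 + 3/2*a**2 + 737/64*b**2 - 17/3*a.
  reduce S modulo (f_1, f_2, f_3, h_4, h_5, h_6, h_7, h_8):
  remainder 18048107/1205728*b ≠ 0; add h_9 = 18048107/1205728*b to the basis.

The other S-polynomials (S(f_1,h_4), S(f_2,h_4), S(f_3,h_4), S(h_4,h_5), S(f_1,h_6), S(f_2,h_6), S(f_3,h_6), S(h_4,h_6), S(h_5,h_6), S(f_1,h_7), S(f_2,h_7), S(f_3,h_7), S(h_4,h_7), S(h_5,h_7), S(h_6,h_7), S(f_1,h_8), S(f_2,h_8), S(f_3,h_8), S(h_4,h_8), S(h_5,h_8), S(h_6,h_8), S(h_7,h_8), S(f_1,h_9), S(f_2,h_9), S(f_3,h_9), S(h_4,h_9), S(h_5,h_9), S(h_6,h_9), S(h_7,h_9), S(h_8,h_9)) all reduce to 0 modulo the current basis, so we have a Gröbner basis.
Inter-reduce: drop elements whose leading term is divisible by another's, tail-reduce, and make monic.
Reduced Gröbner basis: {a - 2, b}.
Label its elements g_1 = a - 2, g_2 = b.

Reduce p = 3/4*b**2 + 1/3*a - 11*b - 2/3 modulo G:
  leading term b**2: subtract (3/4*b)·g_2 from 3/4*b**2 + 1/3*a - 11*b - 2/3 → 1/3*a - 11*b - 2/3
  leading term a: subtract (1/3)·g_1 from 1/3*a - 11*b - 2/3 → -11*b
  leading term b: subtract (-11)·g_2 from -11*b → 0
  normal form = 0.
Since the normal form is 0, p ∈ I.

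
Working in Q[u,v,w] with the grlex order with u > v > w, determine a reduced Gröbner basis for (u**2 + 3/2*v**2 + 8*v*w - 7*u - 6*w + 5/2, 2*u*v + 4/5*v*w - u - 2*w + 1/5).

G = {v**3 + 16/3*v**2*w + 8/75*v*w**2 + 8/15*u*w - 1/2*v**2 - 24/5*v*w - 4/15*w**2 - 1/15*u + 5/3*v - 66/25*w - 11/30, u**2 + 3/2*v**2 + 8*v*w - 7*u - 6*w + 5/2, u*v + 2/5*v*w - 1/2*u - w + 1/10}

f_1 = u**2 + 3/2*v**2 + 8*v*w - 7*u - 6*w + 5/2, LT = u**2.
f_2 = 2*u*v + 4/5*v*w - u - 2*w + 1/5, LT = u*v.

S(f_1,f_2): lcm = u**2*v. S = -2/5*u*v*w + 3/2*v**3 + 8*v**2*w + 1/2*u**2 - 7*u*v + u*w - 6*v*w - 1/10*u + 5/2*v.
  leading term u*v*w: subtract (-1/5*w)·f_2 from -2/5*u*v*w + 3/2*v**3 + 8*v**2*w + 1/2*u**2 - 7*u*v + u*w - 6*v*w - 1/10*u + 5/2*v → 3/2*v**3 + 8*v**2*w + 4/25*v*w**2 + 1/2*u**2 - 7*u*v + 4/5*u*w - 6*v*w - 2/5*w**2 - 1/10*u + 5/2*v + 1/25*w
  leading term v**3: no divisor's leading term divides it; move 3/2*v**3 to the remainder.
  leading term v**2*w: no divisor's leading term divides it; move 8*v**2*w to the remainder.
  leading term v*w**2: no divisor's leading term divides it; move 4/25*v*w**2 to the remainder.
  leading term u**2: subtract (1/2)·f_1 from 1/2*u**2 - 7*u*v + 4/5*u*w - 6*v*w - 2/5*w**2 - 1/10*u + 5/2*v + 1/25*w → -7*u*v + 4/5*u*w - 3/4*v**2 - 10*v*w - 2/5*w**2 + 17/5*u + 5/2*v + 76/25*w - 5/4
  leading term u*v: subtract (-7/2)·f_2 from -7*u*v + 4/5*u*w - 3/4*v**2 - 10*v*w - 2/5*w**2 + 17/5*u + 5/2*v + 76/25*w - 5/4 → 4/5*u*w - 3/4*v**2 - 36/5*v*w - 2/5*w**2 - 1/10*u + 5/2*v - 99/25*w - 11/20
  leading term u*w: no divisor's leading term divides it; move 4/5*u*w to the remainder.
  leading term v**2: no divisor's leading term divides it; move -3/4*v**2 to the remainder.
  leading term v*w: no divisor's leading term divides it; move -36/5*v*w to the remainder.
  leading term w**2: no divisor's leading term divides it; move -2/5*w**2 to the remainder.
  leading term u: no divisor's leading term divides it; move -1/10*u to the remainder.
  leading term v: no divisor's leading term divides it; move 5/2*v to the remainder.
  leading term w: no divisor's leading term divides it; move -99/25*w to the remainder.
  leading term 1: no divisor's leading term divides it; move -11/20 to the remainder.
  remainder 3/2*v**3 + 8*v**2*w + 4/25*v*w**2 + 4/5*u*w - 3/4*v**2 - 36/5*v*w - 2/5*w**2 - 1/10*u + 5/2*v - 99/25*w - 11/20 ≠ 0; add g_3 = 3/2*v**3 + 8*v**2*w + 4/25*v*w**2 + 4/5*u*w - 3/4*v**2 - 36/5*v*w - 2/5*w**2 - 1/10*u + 5/2*v - 99/25*w - 11/20 to the basis.

S(f_1,g_3): leading monomials are coprime, so the S-polynomial reduces to 0 (Buchberger's first criterion).
S(f_2,g_3): lcm = u*v**3. S = -16/3*u*v**2*w - 8/75*u*v*w**2 + 2/5*v**3*w - 8/15*u**2*w + 24/5*u*v*w + 4/15*u*w**2 - v**2*w + 1/15*u**2 - 5/3*u*v + 66/25*u*w + 1/10*v**2 + 11/30*u.
  leading term u*v**2*w: subtract (-8/3*v*w)·f_2 from -16/3*u*v**2*w - 8/75*u*v*w**2 + 2/5*v**3*w - 8/15*u**2*w + 24/5*u*v*w + 4/15*u*w**2 - v**2*w + 1/15*u**2 - 5/3*u*v + 66/25*u*w + 1/10*v**2 + 11/30*u → -8/75*u*v*w**2 + 2/5*v**3*w + 32/15*v**2*w**2 - 8/15*u**2*w + 32/15*u*v*w + 4/15*u*w**2 - v**2*w - 16/3*v*w**2 + 1/15*u**2 - 5/3*u*v + 66/25*u*w + 1/10*v**2 + 8/15*v*w + 11/30*u
  leading term u*v*w**2: subtract (-4/75*w**2)·f_2 from -8/75*u*v*w**2 + 2/5*v**3*w + 32/15*v**2*w**2 - 8/15*u**2*w + 32/15*u*v*w + 4/15*u*w**2 - v**2*w - 16/3*v*w**2 + 1/15*u**2 - 5/3*u*v + 66/25*u*w + 1/10*v**2 + 8/15*v*w + 11/30*u → 2/5*v**3*w + 32/15*v**2*w**2 + 16/375*v*w**3 - 8/15*u**2*w + 32/15*u*v*w + 16/75*u*w**2 - v**2*w - 16/3*v*w**2 - 8/75*w**3 + 1/15*u**2 - 5/3*u*v + 66/25*u*w + 1/10*v**2 + 8/15*v*w + 4/375*w**2 + 11/30*u
  leading term v**3*w: subtract (4/15*w)·g_3 from 2/5*v**3*w + 32/15*v**2*w**2 + 16/375*v*w**3 - 8/15*u**2*w + 32/15*u*v*w + 16/75*u*w**2 - v**2*w - 16/3*v*w**2 - 8/75*w**3 + 1/15*u**2 - 5/3*u*v + 66/25*u*w + 1/10*v**2 + 8/15*v*w + 4/375*w**2 + 11/30*u → -8/15*u**2*w + 32/15*u*v*w - 4/5*v**2*w - 256/75*v*w**2 + 1/15*u**2 - 5/3*u*v + 8/3*u*w + 1/10*v**2 - 2/15*v*w + 16/15*w**2 + 11/30*u + 11/75*w
  leading term u**2*w: subtract (-8/15*w)·f_1 from -8/15*u**2*w + 32/15*u*v*w - 4/5*v**2*w - 256/75*v*w**2 + 1/15*u**2 - 5/3*u*v + 8/3*u*w + 1/10*v**2 - 2/15*v*w + 16/15*w**2 + 11/30*u + 11/75*w → 32/15*u*v*w + 64/75*v*w**2 + 1/15*u**2 - 5/3*u*v - 16/15*u*w + 1/10*v**2 - 2/15*v*w - 32/15*w**2 + 11/30*u + 37/25*w
  leading term u*v*w: subtract (16/15*w)·f_2 from 32/15*u*v*w + 64/75*v*w**2 + 1/15*u**2 - 5/3*u*v - 16/15*u*w + 1/10*v**2 - 2/15*v*w - 32/15*w**2 + 11/30*u + 37/25*w → 1/15*u**2 - 5/3*u*v + 1/10*v**2 - 2/15*v*w + 11/30*u + 19/15*w
  leading term u**2: subtract (1/15)·f_1 from 1/15*u**2 - 5/3*u*v + 1/10*v**2 - 2/15*v*w + 11/30*u + 19/15*w → -5/3*u*v - 2/3*v*w + 5/6*u + 5/3*w - 1/6
  leading term u*v: subtract (-5/6)·f_2 from -5/3*u*v - 2/3*v*w + 5/6*u + 5/3*w - 1/6 → 0
  remainder 0.

Every S-polynomial of the final basis reduces to 0, so we have a Gröbner basis.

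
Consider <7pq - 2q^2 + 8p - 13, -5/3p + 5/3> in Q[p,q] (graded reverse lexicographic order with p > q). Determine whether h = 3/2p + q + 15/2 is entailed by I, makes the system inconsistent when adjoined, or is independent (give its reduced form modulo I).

First compute the reduced Gröbner basis of I by Buchberger's algorithm.
f_1 = 7pq - 2q^2 + 8p - 13, LT = pq.
f_2 = -5/3p + 5/3, LT = p.

S(f_1,f_2): lcm = pq. S = -2/7q^2 + 8/7p + q - 13/7.
  leading term q^2: no divisor's leading term divides it; move -2/7q^2 to the remainder.
  leading term p: subtract (-24/35)·f_2 from 8/7p + q - 13/7 → q - 5/7
  leading term q: no divisor's leading term divides it; move q to the remainder.
  leading term 1: no divisor's leading term divides it; move -5/7 to the remainder.
  remainder -2/7q^2 + q - 5/7 ≠ 0; add k_3 = -2/7q^2 + q - 5/7 to the basis.

S(f_1,k_3): lcm = pq^2. S = -2/7q^3 + 65/14pq - 5/2p - 13/7q.
  leading term q^3: subtract (q)·k_3 from -2/7q^3 + 65/14pq - 5/2p - 13/7q → 65/14pq - q^2 - 5/2p - 8/7q
  leading term pq: subtract (65/98)·f_1 from 65/14pq - q^2 - 5/2p - 8/7q → 16/49q^2 - 765/98p - 8/7q + 845/98
  leading term q^2: subtract (-8/7)·k_3 from 16/49q^2 - 765/98p - 8/7q + 845/98 → -765/98p + 765/98
  leading term p: subtract (459/98)·f_2 from -765/98p + 765/98 → 0
  remainder 0.

S(f_2,k_3): leading monomials are coprime, so the S-polynomial reduces to 0 (Buchberger's first criterion).
Every S-polynomial of the final basis reduces to 0, so we have a Gröbner basis.
Inter-reduce: drop elements whose leading term is divisible by another's, tail-reduce, and make monic.
Reduced Gröbner basis: {q^2 - 7/2q + 5/2, p - 1}.
Label its elements g_1 = q^2 - 7/2q + 5/2, g_2 = p - 1.

Reduce h = 3/2p + q + 15/2 modulo G:
  leading term p: subtract (3/2)·g_2 from 3/2p + q + 15/2 → q + 9
  leading term q: no divisor's leading term divides it; move q to the remainder.
  leading term 1: no divisor's leading term divides it; move 9 to the remainder.
  normal form = q + 9.
The normal form is nonzero, so h ∉ I. Since h minus its normal form lies in I, I + (h) = I + (r) where r = q + 9; decide whether this ideal is the whole ring.
Run Buchberger on G together with r (pairs among the g_i already reduce to 0 since G is a Gröbner basis):
g_1 = q^2 - 7/2q + 5/2, LT = q^2.
g_2 = p - 1, LT = p.
r = q + 9, LT = q.

S(g_1,g_2): leading monomials are coprime, so the S-polynomial reduces to 0 (Buchberger's first criterion).
S(g_1,r): lcm = q^2. S = -25/2q + 5/2.
  leading term q: subtract (-25/2)·r from -25/2q + 5/2 → 115
  leading term 1: no divisor's leading term divides it; move 115 to the remainder.
  remainder 115 ≠ 0; add m_4 = 115 to the basis.

S(g_2,r): leading monomials are coprime, so the S-polynomial reduces to 0 (Buchberger's first criterion).
S(g_1,m_4): leading monomials are coprime, so the S-polynomial reduces to 0 (Buchberger's first criterion).
S(g_2,m_4): leading monomials are coprime, so the S-polynomial reduces to 0 (Buchberger's first criterion).
S(r,m_4): leading monomials are coprime, so the S-polynomial reduces to 0 (Buchberger's first criterion).
Every S-polynomial of the final basis reduces to 0, so we have a Gröbner basis.
Inter-reduce: drop elements whose leading term is divisible by another's, tail-reduce, and make monic.
Reduced Gröbner basis: {1}.
The reduced Gröbner basis of I + (h) is {1}: the ideal is the whole ring, so the enlarged system has no common solution — adjoining h is inconsistent.

The remainder on division by a Gröbner basis is unique — it is the normal form.

Adjoining 3/2p + q + 15/2 makes the ideal the whole ring: the system is inconsistent.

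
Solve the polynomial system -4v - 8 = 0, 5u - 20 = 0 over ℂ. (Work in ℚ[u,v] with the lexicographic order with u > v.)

{(4, -2)}

Compute a lex Gröbner basis by Buchberger's algorithm.
f_1 = -4v - 8, LT = v.
f_2 = 5u - 20, LT = u.

The S-polynomials (S(f_1,f_2)) all reduce to 0 modulo the current basis, so we have a Gröbner basis.
Inter-reduce: drop elements whose leading term is divisible by another's, tail-reduce, and make monic.
Reduced Gröbner basis: {u - 4, v + 2}.

The lex basis is triangular: the last element involves only v. Solving v + 2 = 0 gives v ∈ {-2}; substituting each value into the earlier elements determines the remaining variables.
  v = -2: the earlier basis element becomes u - 4 = 0, giving u = 4 — point (4, -2).
Substituting each solution back into the original system confirms all equations vanish.
This is the nonlinear analogue of row-reducing a linear system.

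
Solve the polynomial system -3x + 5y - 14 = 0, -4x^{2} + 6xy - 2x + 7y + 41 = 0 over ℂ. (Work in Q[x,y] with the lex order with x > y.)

{(-3, 1), (101/2, 331/10)}

Compute a lex Gröbner basis by Buchberger's algorithm.
f_1 = -3x + 5y - 14, LT = x.
f_2 = -4x^{2} + 6xy - 2x + 7y + 41, LT = x^{2}.

S(f_1,f_2): lcm = x^{2}. S = -\tfrac{1}{6}xy + \tfrac{25}{6}x + \tfrac{7}{4}y + \tfrac{41}{4}.
  leading term xy: subtract (\tfrac{1}{18}y)·f_1 from -\tfrac{1}{6}xy + \tfrac{25}{6}x + \tfrac{7}{4}y + \tfrac{41}{4} → \tfrac{25}{6}x - \tfrac{5}{18}y^{2} + \tfrac{91}{36}y + \tfrac{41}{4}
  leading term x: subtract (-\tfrac{25}{18})·f_1 from \tfrac{25}{6}x - \tfrac{5}{18}y^{2} + \tfrac{91}{36}y + \tfrac{41}{4} → -\tfrac{5}{18}y^{2} + \tfrac{341}{36}y - \tfrac{331}{36}
  leading term y^{2}: no divisor's leading term divides it; move -\tfrac{5}{18}y^{2} to the remainder.
  leading term y: no divisor's leading term divides it; move \tfrac{341}{36}y to the remainder.
  leading term 1: no divisor's leading term divides it; move -\tfrac{331}{36} to the remainder.
  remainder -\tfrac{5}{18}y^{2} + \tfrac{341}{36}y - \tfrac{331}{36} ≠ 0; add h_3 = -\tfrac{5}{18}y^{2} + \tfrac{341}{36}y - \tfrac{331}{36} to the basis.

The other S-polynomials (S(f_1,h_3), S(f_2,h_3)) all reduce to 0 modulo the current basis, so we have a Gröbner basis.
Inter-reduce: drop elements whose leading term is divisible by another's, tail-reduce, and make monic.
Reduced Gröbner basis: {x - \tfrac{5}{3}y + \tfrac{14}{3}, y^{2} - \tfrac{341}{10}y + \tfrac{331}{10}}.

A lex Gröbner basis eliminates variables successively. Here y^{2} - \tfrac{341}{10}y + \tfrac{331}{10} depends only on y, with roots {1, 331/10}; lifting each root through the earlier basis elements recovers the full solutions.
  y = 1: the earlier basis element becomes x + 3 = 0, giving x = -3 — point (-3, 1).
  y = 331/10: the earlier basis element becomes x - \tfrac{101}{2} = 0, giving x = 101/2 — point (101/2, 331/10).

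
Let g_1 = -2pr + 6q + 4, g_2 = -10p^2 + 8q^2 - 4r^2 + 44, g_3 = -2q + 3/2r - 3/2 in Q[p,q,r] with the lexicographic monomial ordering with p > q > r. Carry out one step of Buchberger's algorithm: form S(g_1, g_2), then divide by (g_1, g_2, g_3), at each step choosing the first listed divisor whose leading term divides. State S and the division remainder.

lcm(LM(g_1), LM(g_2)) = p^2r.
S = (lcm/LT(g_1))·g_1 − (lcm/LT(g_2))·g_2 = -3pq - 2p + 4/5q^2r - 2/5r^3 + 22/5r.
Reduce S modulo (g_1, g_2, g_3) in that order:
  leading term pq: subtract (3/2p)·g_3 from -3pq - 2p + 4/5q^2r - 2/5r^3 + 22/5r → -9/4pr + 1/4p + 4/5q^2r - 2/5r^3 + 22/5r
  leading term pr: subtract (9/8)·g_1 from -9/4pr + 1/4p + 4/5q^2r - 2/5r^3 + 22/5r → 1/4p + 4/5q^2r - 27/4q - 2/5r^3 + 22/5r - 9/2
  leading term p: no divisor's leading term divides it; move 1/4p to the remainder.
  leading term q^2r: subtract (-2/5qr)·g_3 from 4/5q^2r - 27/4q - 2/5r^3 + 22/5r - 9/2 → 3/5qr^2 - 3/5qr - 27/4q - 2/5r^3 + 22/5r - 9/2
  leading term qr^2: subtract (-3/10r^2)·g_3 from 3/5qr^2 - 3/5qr - 27/4q - 2/5r^3 + 22/5r - 9/2 → -3/5qr - 27/4q + 1/20r^3 - 9/20r^2 + 22/5r - 9/2
  leading term qr: subtract (3/10r)·g_3 from -3/5qr - 27/4q + 1/20r^3 - 9/20r^2 + 22/5r - 9/2 → -27/4q + 1/20r^3 - 9/10r^2 + 97/20r - 9/2
  leading term q: subtract (27/8)·g_3 from -27/4q + 1/20r^3 - 9/10r^2 + 97/20r - 9/2 → 1/20r^3 - 9/10r^2 - 17/80r + 9/16
  leading term r^3: no divisor's leading term divides it; move 1/20r^3 to the remainder.
  leading term r^2: no divisor's leading term divides it; move -9/10r^2 to the remainder.
  leading term r: no divisor's leading term divides it; move -17/80r to the remainder.
  leading term 1: no divisor's leading term divides it; move 9/16 to the remainder.
The remainder 1/4p + 1/20r^3 - 9/10r^2 - 17/80r + 9/16 is nonzero, so it would be added as the next basis element.
This is the inner loop of Buchberger's algorithm — each nonzero remainder becomes a new basis element.

S(g_1, g_2) = -3pq - 2p + 4/5q^2r - 2/5r^3 + 22/5r; remainder on division = 1/4p + 1/20r^3 - 9/10r^2 - 17/80r + 9/16.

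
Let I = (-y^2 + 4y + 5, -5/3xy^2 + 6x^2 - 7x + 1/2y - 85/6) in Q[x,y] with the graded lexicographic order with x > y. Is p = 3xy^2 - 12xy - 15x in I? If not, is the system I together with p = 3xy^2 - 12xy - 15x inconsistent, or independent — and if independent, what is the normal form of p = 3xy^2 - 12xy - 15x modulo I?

3xy^2 - 12xy - 15x lies in I (it reduces to 0).

First compute the reduced Gröbner basis of I by Buchberger's algorithm.
f_1 = -y^2 + 4y + 5, LT = y^2.
f_2 = -5/3xy^2 + 6x^2 - 7x + 1/2y - 85/6, LT = xy^2.

S(f_1,f_2): lcm = xy^2. S = 18/5x^2 - 4xy - 46/5x + 3/10y - 17/2.
  leading term x^2: no divisor's leading term divides it; move 18/5x^2 to the remainder.
  leading term xy: no divisor's leading term divides it; move -4xy to the remainder.
  leading term x: no divisor's leading term divides it; move -46/5x to the remainder.
  leading term y: no divisor's leading term divides it; move 3/10y to the remainder.
  leading term 1: no divisor's leading term divides it; move -17/2 to the remainder.
  remainder 18/5x^2 - 4xy - 46/5x + 3/10y - 17/2 ≠ 0; add h_3 = 18/5x^2 - 4xy - 46/5x + 3/10y - 17/2 to the basis.

S(f_1,h_3): leading monomials are coprime, so the S-polynomial reduces to 0 (Buchberger's first criterion).
S(f_2,h_3): lcm = x^2y^2. S = 10/9xy^3 - 18/5x^3 + 23/9xy^2 - 1/12y^3 + 21/5x^2 - 3/10xy + 85/36y^2 + 17/2x.
  leading term xy^3: subtract (-10/9xy)·f_1 from 10/9xy^3 - 18/5x^3 + 23/9xy^2 - 1/12y^3 + 21/5x^2 - 3/10xy + 85/36y^2 + 17/2x → -18/5x^3 + 7xy^2 - 1/12y^3 + 21/5x^2 + 473/90xy + 85/36y^2 + 17/2x
  leading term x^3: subtract (-x)·h_3 from -18/5x^3 + 7xy^2 - 1/12y^3 + 21/5x^2 + 473/90xy + 85/36y^2 + 17/2x → -4x^2y + 7xy^2 - 1/12y^3 - 5x^2 + 50/9xy + 85/36y^2
  leading term x^2y: subtract (-10/9y)·h_3 from -4x^2y + 7xy^2 - 1/12y^3 - 5x^2 + 50/9xy + 85/36y^2 → 23/9xy^2 - 1/12y^3 - 5x^2 - 14/3xy + 97/36y^2 - 85/9y
  leading term xy^2: subtract (-23/9x)·f_1 from 23/9xy^2 - 1/12y^3 - 5x^2 - 14/3xy + 97/36y^2 - 85/9y → -1/12y^3 - 5x^2 + 50/9xy + 97/36y^2 + 115/9x - 85/9y
  leading term y^3: subtract (1/12y)·f_1 from -1/12y^3 - 5x^2 + 50/9xy + 97/36y^2 + 115/9x - 85/9y → -5x^2 + 50/9xy + 85/36y^2 + 115/9x - 355/36y
  leading term x^2: subtract (-25/18)·h_3 from -5x^2 + 50/9xy + 85/36y^2 + 115/9x - 355/36y → 85/36y^2 - 85/9y - 425/36
  leading term y^2: subtract (-85/36)·f_1 from 85/36y^2 - 85/9y - 425/36 → 0
  remainder 0.

Every S-polynomial of the final basis reduces to 0, so we have a Gröbner basis.
Inter-reduce: drop elements whose leading term is divisible by another's, tail-reduce, and make monic.
Reduced Gröbner basis: {x^2 - 10/9xy - 23/9x + 1/12y - 85/36, y^2 - 4y - 5}.
Label its elements g_1 = x^2 - 10/9xy - 23/9x + 1/12y - 85/36, g_2 = y^2 - 4y - 5.

Reduce p = 3xy^2 - 12xy - 15x modulo G:
  leading term xy^2: subtract (3x)·g_2 from 3xy^2 - 12xy - 15x → 0
  normal form = 0.
Since the normal form is 0, p ∈ I.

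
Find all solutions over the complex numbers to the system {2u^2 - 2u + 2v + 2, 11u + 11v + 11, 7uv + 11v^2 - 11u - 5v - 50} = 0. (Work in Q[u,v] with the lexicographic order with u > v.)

Compute a lex Gröbner basis by Buchberger's algorithm.
f_1 = 2u^2 - 2u + 2v + 2, LT = u^2.
f_2 = 11u + 11v + 11, LT = u.
f_3 = 7uv - 11u + 11v^2 - 5v - 50, LT = uv.

S(f_1,f_2): lcm = u^2. S = -uv - 2u + v + 1.
  leading term uv: subtract (-1/11v)·f_2 from -uv - 2u + v + 1 → -2u + v^2 + 2v + 1
  leading term u: subtract (-2/11)·f_2 from -2u + v^2 + 2v + 1 → v^2 + 4v + 3
  leading term v^2: no divisor's leading term divides it; move v^2 to the remainder.
  leading term v: no divisor's leading term divides it; move 4v to the remainder.
  leading term 1: no divisor's leading term divides it; move 3 to the remainder.
  remainder v^2 + 4v + 3 ≠ 0; add h_4 = v^2 + 4v + 3 to the basis.

S(f_2,f_3): lcm = uv. S = 11/7u - 4/7v^2 + 12/7v + 50/7.
  leading term u: subtract (1/7)·f_2 from 11/7u - 4/7v^2 + 12/7v + 50/7 → -4/7v^2 + 1/7v + 39/7
  leading term v^2: subtract (-4/7)·h_4 from -4/7v^2 + 1/7v + 39/7 → 17/7v + 51/7
  leading term v: no divisor's leading term divides it; move 17/7v to the remainder.
  leading term 1: no divisor's leading term divides it; move 51/7 to the remainder.
  remainder 17/7v + 51/7 ≠ 0; add h_5 = 17/7v + 51/7 to the basis.

The other S-polynomials (S(f_1,f_3), S(f_1,h_4), S(f_2,h_4), S(f_3,h_4), S(f_1,h_5), S(f_2,h_5), S(f_3,h_5), S(h_4,h_5)) all reduce to 0 modulo the current basis, so we have a Gröbner basis.
Inter-reduce: drop elements whose leading term is divisible by another's, tail-reduce, and make monic.
Reduced Gröbner basis: {u - 2, v + 3}.

Elimination: the polynomial v + 3 lies in the elimination ideal for v, so v ∈ {-3}. For each such v, the remaining basis elements (now univariate) give the rest of the solution.
  v = -3: the earlier basis element becomes u - 2 = 0, giving u = 2 — point (2, -3).

{(2, -3)}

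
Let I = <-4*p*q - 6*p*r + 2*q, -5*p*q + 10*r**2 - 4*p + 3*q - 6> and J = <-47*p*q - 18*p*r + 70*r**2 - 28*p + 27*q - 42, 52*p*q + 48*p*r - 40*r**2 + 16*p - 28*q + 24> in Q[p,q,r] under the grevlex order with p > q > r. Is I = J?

Yes, the ideals are equal.

Two ideals are equal iff their reduced Gröbner bases coincide (the reduced basis is unique for a fixed ordering).
Buchberger on the first generating set:
f_1 = -4*p*q - 6*p*r + 2*q, LT = p*q.
f_2 = -5*p*q + 10*r**2 - 4*p + 3*q - 6, LT = p*q.

S(f_1,f_2): lcm = p*q. S = 3/2*p*r + 2*r**2 - 4/5*p + 1/10*q - 6/5.
  reduce S modulo (f_1, f_2):
  remainder 3/2*p*r + 2*r**2 - 4/5*p + 1/10*q - 6/5 ≠ 0; add g_3 = 3/2*p*r + 2*r**2 - 4/5*p + 1/10*q - 6/5 to the basis.

S(f_1,g_3): lcm = p*q*r. S = 3/2*p*r**2 - 4/3*q*r**2 + 8/15*p*q - 1/15*q**2 - 1/2*q*r + 4/5*q.
  reduce S modulo (f_1, f_2, g_3):
  remainder -4/3*q*r**2 - 2*r**3 - 1/15*q**2 - 3/5*q*r + 16/15*q + 6/5*r ≠ 0; add g_4 = -4/3*q*r**2 - 2*r**3 - 1/15*q**2 - 3/5*q*r + 16/15*q + 6/5*r to the basis.

The other S-polynomials (S(f_2,g_3), S(f_1,g_4), S(f_2,g_4), S(g_3,g_4)) all reduce to 0 modulo the current basis, so we have a Gröbner basis.
Inter-reduce: drop elements whose leading term is divisible by another's, tail-reduce, and make monic.
Reduced Gröbner basis: {q*r**2 + 3/2*r**3 + 1/20*q**2 + 9/20*q*r - 4/5*q - 9/10*r, p*q - 2*r**2 + 4/5*p - 3/5*q + 6/5, p*r + 4/3*r**2 - 8/15*p + 1/15*q - 4/5}.

Buchberger on the second generating set:
h_1 = -47*p*q - 18*p*r + 70*r**2 - 28*p + 27*q - 42, LT = p*q.
h_2 = 52*p*q + 48*p*r - 40*r**2 + 16*p - 28*q + 24, LT = p*q.

S(h_1,h_2): lcm = p*q. S = -330/611*p*r - 440/611*r**2 + 176/611*p - 22/611*q + 264/611.
  reduce S modulo (h_1, h_2):
  remainder -330/611*p*r - 440/611*r**2 + 176/611*p - 22/611*q + 264/611 ≠ 0; add k_3 = -330/611*p*r - 440/611*r**2 + 176/611*p - 22/611*q + 264/611 to the basis.

S(h_1,k_3): lcm = p*q*r. S = 18/47*p*r**2 - 4/3*q*r**2 - 70/47*r**3 + 8/15*p*q - 1/15*q**2 + 28/47*p*r - 27/47*q*r + 4/5*q + 42/47*r.
  reduce S modulo (h_1, h_2, k_3):
  remainder -4/3*q*r**2 - 2*r**3 - 1/15*q**2 - 3/5*q*r + 16/15*q + 6/5*r ≠ 0; add k_4 = -4/3*q*r**2 - 2*r**3 - 1/15*q**2 - 3/5*q*r + 16/15*q + 6/5*r to the basis.

The other S-polynomials (S(h_2,k_3), S(h_1,k_4), S(h_2,k_4), S(k_3,k_4)) all reduce to 0 modulo the current basis, so we have a Gröbner basis.
Inter-reduce: drop elements whose leading term is divisible by another's, tail-reduce, and make monic.
Reduced Gröbner basis: {q*r**2 + 3/2*r**3 + 1/20*q**2 + 9/20*q*r - 4/5*q - 9/10*r, p*q - 2*r**2 + 4/5*p - 3/5*q + 6/5, p*r + 4/3*r**2 - 8/15*p + 1/15*q - 4/5}.

These coincide, so the ideals are equal.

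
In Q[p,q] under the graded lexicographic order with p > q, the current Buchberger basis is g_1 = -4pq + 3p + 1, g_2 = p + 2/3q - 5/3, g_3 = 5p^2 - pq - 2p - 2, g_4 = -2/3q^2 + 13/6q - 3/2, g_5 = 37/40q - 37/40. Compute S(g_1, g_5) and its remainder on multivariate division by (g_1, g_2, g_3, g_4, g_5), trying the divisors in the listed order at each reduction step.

lcm(LM(g_1), LM(g_5)) = pq.
S = (lcm/LT(g_1))·g_1 − (lcm/LT(g_5))·g_5 = 1/4p - 1/4.
Reduce S modulo (g_1, g_2, g_3, g_4, g_5) in that order:
  leading term p: subtract (1/4)·g_2 from 1/4p - 1/4 → -1/6q + 1/6
  leading term q: subtract (-20/111)·g_5 from -1/6q + 1/6 → 0
The remainder is 0, so this S-polynomial contributes no new basis element.

S(g_1, g_5) = 1/4p - 1/4; remainder on division = 0.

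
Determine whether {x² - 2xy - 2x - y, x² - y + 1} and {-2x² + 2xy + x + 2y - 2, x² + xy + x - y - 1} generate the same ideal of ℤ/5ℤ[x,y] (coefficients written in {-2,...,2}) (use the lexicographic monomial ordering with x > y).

Equality of ideals is decidable: compute both reduced Gröbner bases (unique for the ordering) and check whether they agree.
Buchberger on the first generating set:
f_1 = x² - 2xy - 2x - y, LT = x².
f_2 = x² - y + 1, LT = x².

S(f_1,f_2): lcm = x². S = -2xy - 2x - 1.
  reduce S modulo (f_1, f_2):
  remainder -2xy - 2x - 1 ≠ 0; add g_3 = -2xy - 2x - 1 to the basis.

S(f_1,g_3): lcm = x²y. S = -x² - 2xy² - 2xy + 2x - y².
  reduce S modulo (f_1, f_2, g_3):
  remainder 2x - y² + 1 ≠ 0; add g_4 = 2x - y² + 1 to the basis.

S(g_3,g_4): lcm = xy. S = x - 2y³ + 2y - 2.
  reduce S modulo (f_1, f_2, g_3, g_4):
  remainder -2y³ - 2y² + 2y ≠ 0; add g_5 = -2y³ - 2y² + 2y to the basis.

The other S-polynomials (S(f_2,g_3), S(f_1,g_4), S(f_2,g_4), S(f_1,g_5), S(f_2,g_5), S(g_3,g_5), S(g_4,g_5)) all reduce to 0 modulo the current basis, so we have a Gröbner basis.
Inter-reduce: drop elements whose leading term is divisible by another's, tail-reduce, and make monic.
Reduced Gröbner basis: {x + 2y² - 2, y³ + y² - y}.

Buchberger on the second generating set:
h_1 = -2x² + 2xy + x + 2y - 2, LT = x².
h_2 = x² + xy + x - y - 1, LT = x².

S(h_1,h_2): lcm = x². S = -2xy + x + 2.
  reduce S modulo (h_1, h_2):
  remainder -2xy + x + 2 ≠ 0; add k_3 = -2xy + x + 2 to the basis.

S(h_1,k_3): lcm = x²y. S = -2x² - xy² + 2xy + x - y² + y.
  reduce S modulo (h_1, h_2, k_3):
  remainder x - y² - 2y - 1 ≠ 0; add k_4 = x - y² - 2y - 1 to the basis.

S(k_3,k_4): lcm = xy. S = 2x + y³ + 2y² + y - 1.
  reduce S modulo (h_1, h_2, k_3, k_4):
  remainder y³ - y² + 1 ≠ 0; add k_5 = y³ - y² + 1 to the basis.

The other S-polynomials (S(h_2,k_3), S(h_1,k_4), S(h_2,k_4), S(h_1,k_5), S(h_2,k_5), S(k_3,k_5), S(k_4,k_5)) all reduce to 0 modulo the current basis, so we have a Gröbner basis.
Inter-reduce: drop elements whose leading term is divisible by another's, tail-reduce, and make monic.
Reduced Gröbner basis: {x - y² - 2y - 1, y³ - y² + 1}.

Since the reduced bases disagree, the two ideals are not the same.
The choice of monomial ordering does not affect the verdict — as long as both bases are computed under the same ordering, their equality decides ideal equality.

No, the ideals differ.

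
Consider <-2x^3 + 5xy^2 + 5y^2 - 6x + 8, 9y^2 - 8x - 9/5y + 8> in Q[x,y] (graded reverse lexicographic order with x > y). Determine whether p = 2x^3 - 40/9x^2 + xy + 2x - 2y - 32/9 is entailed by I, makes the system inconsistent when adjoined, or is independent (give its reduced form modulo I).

Adjoining 2x^3 - 40/9x^2 + xy + 2x - 2y - 32/9 makes the ideal the whole ring: the system is inconsistent.

First compute the reduced Gröbner basis of I by Buchberger's algorithm.
f_1 = -2x^3 + 5xy^2 + 5y^2 - 6x + 8, LT = x^3.
f_2 = 9y^2 - 8x - 9/5y + 8, LT = y^2.

The S-polynomials (S(f_1,f_2)) all reduce to 0 modulo the current basis, so we have a Gröbner basis.
Inter-reduce: drop elements whose leading term is divisible by another's, tail-reduce, and make monic.
Reduced Gröbner basis: {x^3 - 20/9x^2 - 1/2xy + 3x - 1/2y - 16/9, y^2 - 8/9x - 1/5y + 8/9}.
Label its elements g_1 = x^3 - 20/9x^2 - 1/2xy + 3x - 1/2y - 16/9, g_2 = y^2 - 8/9x - 1/5y + 8/9.

Reduce p = 2x^3 - 40/9x^2 + xy + 2x - 2y - 32/9 modulo G:
  leading term x^3: subtract (2)·g_1 from 2x^3 - 40/9x^2 + xy + 2x - 2y - 32/9 → 2xy - 4x - y
  leading term xy: no divisor's leading term divides it; move 2xy to the remainder.
  leading term x: no divisor's leading term divides it; move -4x to the remainder.
  leading term y: no divisor's leading term divides it; move -y to the remainder.
  normal form = 2xy - 4x - y.
The normal form is nonzero, so p ∉ I. Since p minus its normal form lies in I, I + (p) = I + (r) where r = 2xy - 4x - y; decide whether this ideal is the whole ring.
Run Buchberger on G together with r (pairs among the g_i already reduce to 0 since G is a Gröbner basis):
g_1 = x^3 - 20/9x^2 - 1/2xy + 3x - 1/2y - 16/9, LT = x^3.
g_2 = y^2 - 8/9x - 1/5y + 8/9, LT = y^2.
r = 2xy - 4x - y, LT = xy.

S(g_1,r): lcm = x^3y. S = 2x^3 - 31/18x^2y - 1/2xy^2 + 3xy - 1/2y^2 - 16/9y.
  leading term x^3: subtract (2)·g_1 from 2x^3 - 31/18x^2y - 1/2xy^2 + 3xy - 1/2y^2 - 16/9y → -31/18x^2y - 1/2xy^2 + 40/9x^2 + 4xy - 1/2y^2 - 6x - 7/9y + 32/9
  leading term x^2y: subtract (-31/36x)·r from -31/18x^2y - 1/2xy^2 + 40/9x^2 + 4xy - 1/2y^2 - 6x - 7/9y + 32/9 → -1/2xy^2 + x^2 + 113/36xy - 1/2y^2 - 6x - 7/9y + 32/9
  leading term xy^2: subtract (-1/2x)·g_2 from -1/2xy^2 + x^2 + 113/36xy - 1/2y^2 - 6x - 7/9y + 32/9 → 5/9x^2 + 547/180xy - 1/2y^2 - 50/9x - 7/9y + 32/9
  leading term x^2: no divisor's leading term divides it; move 5/9x^2 to the remainder.
  leading term xy: subtract (547/360)·r from 547/180xy - 1/2y^2 - 50/9x - 7/9y + 32/9 → -1/2y^2 + 47/90x + 89/120y + 32/9
  leading term y^2: subtract (-1/2)·g_2 from -1/2y^2 + 47/90x + 89/120y + 32/9 → 7/90x + 77/120y + 4
  leading term x: no divisor's leading term divides it; move 7/90x to the remainder.
  leading term y: no divisor's leading term divides it; move 77/120y to the remainder.
  leading term 1: no divisor's leading term divides it; move 4 to the remainder.
  remainder 5/9x^2 + 7/90x + 77/120y + 4 ≠ 0; add m_4 = 5/9x^2 + 7/90x + 77/120y + 4 to the basis.

S(g_2,r): lcm = xy^2. S = -8/9x^2 + 9/5xy + 1/2y^2 + 8/9x.
  leading term x^2: subtract (-8/5)·m_4 from -8/9x^2 + 9/5xy + 1/2y^2 + 8/9x → 9/5xy + 1/2y^2 + 76/75x + 77/75y + 32/5
  leading term xy: subtract (9/10)·r from 9/5xy + 1/2y^2 + 76/75x + 77/75y + 32/5 → 1/2y^2 + 346/75x + 289/150y + 32/5
  leading term y^2: subtract (1/2)·g_2 from 1/2y^2 + 346/75x + 289/150y + 32/5 → 1138/225x + 152/75y + 268/45
  leading term x: no divisor's leading term divides it; move 1138/225x to the remainder.
  leading term y: no divisor's leading term divides it; move 152/75y to the remainder.
  leading term 1: no divisor's leading term divides it; move 268/45 to the remainder.
  remainder 1138/225x + 152/75y + 268/45 ≠ 0; add m_5 = 1138/225x + 152/75y + 268/45 to the basis.

S(g_1,m_4): lcm = x^3. S = -1063/450x^2 - 331/200xy - 21/5x - 1/2y - 16/9.
  leading term x^2: subtract (-1063/250)·m_4 from -1063/450x^2 - 331/200xy - 21/5x - 1/2y - 16/9 → -331/200xy - 87059/22500x + 66851/30000y + 17134/1125
  leading term xy: subtract (-331/400)·r from -331/200xy - 87059/22500x + 66851/30000y + 17134/1125 → -80767/11250x + 21013/15000y + 17134/1125
  leading term x: subtract (-80767/56900)·m_5 from -80767/11250x + 21013/15000y + 17134/1125 → 2433971/569000y + 336903/14225
  leading term y: no divisor's leading term divides it; move 2433971/569000y to the remainder.
  leading term 1: no divisor's leading term divides it; move 336903/14225 to the remainder.
  remainder 2433971/569000y + 336903/14225 ≠ 0; add m_6 = 2433971/569000y + 336903/14225 to the basis.

S(r,m_4): lcm = x^2y. S = -2x^2 - 16/25xy - 231/200y^2 - 36/5y.
  leading term x^2: subtract (-18/5)·m_4 from -2x^2 - 16/25xy - 231/200y^2 - 36/5y → -16/25xy - 231/200y^2 + 7/25x - 489/100y + 72/5
  leading term xy: subtract (-8/25)·r from -16/25xy - 231/200y^2 + 7/25x - 489/100y + 72/5 → -231/200y^2 - x - 521/100y + 72/5
  leading term y^2: subtract (-231/200)·g_2 from -231/200y^2 - x - 521/100y + 72/5 → -152/75x - 5441/1000y + 1157/75
  leading term x: subtract (-228/569)·m_5 from -152/75x - 5441/1000y + 1157/75 → -2633849/569000y + 253391/14225
  leading term y: subtract (-2633849/2433971)·m_6 from -2633849/569000y + 253391/14225 → 2643405932/60849275
  leading term 1: no divisor's leading term divides it; move 2643405932/60849275 to the remainder.
  remainder 2643405932/60849275 ≠ 0; add m_7 = 2643405932/60849275 to the basis.

The other S-polynomials (S(g_1,g_2), S(g_2,m_4), S(g_1,m_5), S(g_2,m_5), S(r,m_5), S(m_4,m_5), S(g_1,m_6), S(g_2,m_6), S(r,m_6), S(m_4,m_6), S(m_5,m_6), S(g_1,m_7), S(g_2,m_7), S(r,m_7), S(m_4,m_7), S(m_5,m_7), S(m_6,m_7)) all reduce to 0 modulo the current basis, so we have a Gröbner basis.
Inter-reduce: drop elements whose leading term is divisible by another's, tail-reduce, and make monic.
Reduced Gröbner basis: {1}.
The reduced Gröbner basis of I + (p) is {1}: the ideal is the whole ring, so the enlarged system has no common solution — adjoining p is inconsistent.

Ideal membership is decidable via reduction modulo a Gröbner basis.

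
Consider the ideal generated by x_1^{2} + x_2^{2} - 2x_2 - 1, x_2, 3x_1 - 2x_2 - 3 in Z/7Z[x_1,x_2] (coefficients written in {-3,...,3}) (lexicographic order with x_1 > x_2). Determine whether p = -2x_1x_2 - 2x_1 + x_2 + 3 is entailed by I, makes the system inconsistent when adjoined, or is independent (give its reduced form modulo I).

First compute the reduced Gröbner basis of I by Buchberger's algorithm.
f_1 = x_1^{2} + x_2^{2} - 2x_2 - 1, LT = x_1^{2}.
f_2 = x_2, LT = x_2.
f_3 = 3x_1 - 2x_2 - 3, LT = x_1.

S(f_1,f_2): leading monomials are coprime, so the S-polynomial reduces to 0 (Buchberger's first criterion).
S(f_1,f_3): lcm = x_1^{2}. S = 3x_1x_2 + x_1 + x_2^{2} - 2x_2 - 1.
  leading term x_1x_2: subtract (3x_1)·f_2 from 3x_1x_2 + x_1 + x_2^{2} - 2x_2 - 1 → x_1 + x_2^{2} - 2x_2 - 1
  leading term x_1: subtract (-2)·f_3 from x_1 + x_2^{2} - 2x_2 - 1 → x_2^{2} + x_2
  leading term x_2^{2}: subtract (x_2)·f_2 from x_2^{2} + x_2 → x_2
  leading term x_2: subtract (1)·f_2 from x_2 → 0
  remainder 0.

S(f_2,f_3): leading monomials are coprime, so the S-polynomial reduces to 0 (Buchberger's first criterion).
Every S-polynomial of the final basis reduces to 0, so we have a Gröbner basis.
Inter-reduce: drop elements whose leading term is divisible by another's, tail-reduce, and make monic.
Reduced Gröbner basis: {x_1 - 1, x_2}.
Label its elements g_1 = x_1 - 1, g_2 = x_2.

Reduce p = -2x_1x_2 - 2x_1 + x_2 + 3 modulo G:
  leading term x_1x_2: subtract (-2x_2)·g_1 from -2x_1x_2 - 2x_1 + x_2 + 3 → -2x_1 - x_2 + 3
  leading term x_1: subtract (-2)·g_1 from -2x_1 - x_2 + 3 → -x_2 + 1
  leading term x_2: subtract (-1)·g_2 from -x_2 + 1 → 1
  leading term 1: no divisor's leading term divides it; move 1 to the remainder.
  normal form = 1.
The normal form is nonzero, so p ∉ I. Since p minus its normal form lies in I, I + (p) = I + (r) where r = 1; decide whether this ideal is the whole ring.
Here r = 1 is a nonzero constant, hence a unit: 1 ∈ I + (p), the Gröbner basis of I + (p) is {1}, and the enlarged system has no common solution — adjoining p is inconsistent.

Adjoining -2x_1x_2 - 2x_1 + x_2 + 3 makes the ideal the whole ring: the system is inconsistent.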